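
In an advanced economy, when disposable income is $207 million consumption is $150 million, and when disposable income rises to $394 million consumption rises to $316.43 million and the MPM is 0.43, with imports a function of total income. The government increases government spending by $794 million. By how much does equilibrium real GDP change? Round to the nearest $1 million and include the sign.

+$1,470 million

MPC = ΔC/ΔYd = (316.43 − 150)/(394 − 207) = 166.43/187 = 0.89.
Expenditure multiplier = 1/(1 − c + m) = 1/(1 − 0.89 + 0.43) = 1/0.54 ≈ 1.852.
ΔY = k × ΔG = (+$794 million) / 0.54 ≈ +$1,470 million.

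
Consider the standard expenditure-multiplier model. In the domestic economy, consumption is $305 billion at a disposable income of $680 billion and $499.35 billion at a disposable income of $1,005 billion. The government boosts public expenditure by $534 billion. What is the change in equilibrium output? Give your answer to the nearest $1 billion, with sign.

MPC = ΔC/ΔYd = (499.35 − 305)/(1,005 − 680) = 194.35/325 = 0.598.
Government-spending multiplier = 1/(1 − MPC) = 1/(1 − 0.598) = 1/0.402 ≈ 2.488.
ΔY = k × ΔG = (+$534 billion) / 0.402 ≈ +$1,328 billion.

+$1,328 billion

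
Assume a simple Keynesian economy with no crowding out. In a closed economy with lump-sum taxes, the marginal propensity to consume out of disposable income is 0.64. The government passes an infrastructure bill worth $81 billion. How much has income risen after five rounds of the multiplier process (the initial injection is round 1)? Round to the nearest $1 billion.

$201 billion

Round 1 adds ΔG = $81 billion; each later round is MPC = 0.64 times the previous.
After 5 rounds: 81 + 51.84 + 33.1776 + 21.233664 + 13.58954496 = ΔG·(1 − c^5)/(1 − c) = 81 × (1 − 0.1073741824)/0.36 ≈ $201 billion.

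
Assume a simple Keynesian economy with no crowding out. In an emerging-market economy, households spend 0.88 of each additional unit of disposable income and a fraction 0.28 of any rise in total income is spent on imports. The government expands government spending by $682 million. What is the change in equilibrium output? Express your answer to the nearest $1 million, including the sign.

+$1,705 million

Expenditure multiplier = 1/(1 − c + m) = 1/(1 − 0.88 + 0.28) = 1/0.4 = 2.5.
ΔY = k × ΔG = (+$682 million) / 0.4 = +$1,705 million.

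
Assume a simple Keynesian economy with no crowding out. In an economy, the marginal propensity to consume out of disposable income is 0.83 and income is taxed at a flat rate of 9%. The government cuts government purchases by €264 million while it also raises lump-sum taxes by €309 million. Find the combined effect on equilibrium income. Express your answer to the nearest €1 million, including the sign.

−€2,127 million

Expenditure multiplier = 1/(1 − c(1−t)) = 1/(1 − 0.83×0.91) = 1/0.2447 ≈ 4.087.
ΔG contributes k·ΔG = (−€264 million) / 0.2447 ≈ −€1,078.9 million.
ΔT of +€309 million changes first-round spending by −c·ΔT = −€256.47 million, contributing k·(−c·ΔT) = (−€256.47 million) / 0.2447 ≈ −€1,048.1 million.
Net ΔY = k(ΔG − c·ΔT) = (−€520.47 million) / 0.2447 ≈ −€2,127 million.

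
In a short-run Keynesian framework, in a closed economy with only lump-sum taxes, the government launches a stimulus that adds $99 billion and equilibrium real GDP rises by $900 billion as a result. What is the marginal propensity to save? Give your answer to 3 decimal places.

Implied spending multiplier k = ΔY/ΔG = 900/99 ≈ 9.0909.
Since k = 1/(1 − MPC), MPC = 1 − 1/k = 1 − ΔG/ΔY = 1 − 99/900 = 0.890.
MPS = 1 − MPC = 0.110.

0.110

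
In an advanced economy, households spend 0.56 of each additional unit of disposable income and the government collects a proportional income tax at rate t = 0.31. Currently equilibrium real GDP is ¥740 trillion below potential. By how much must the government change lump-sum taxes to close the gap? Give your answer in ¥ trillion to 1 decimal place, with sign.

−¥810.8 trillion

Spending multiplier = 1/(1 − c(1−t)) = 1/(1 − 0.56×0.69) = 1/0.6136 ≈ 1.63.
Tax multiplier = −c·k = −0.56/0.6136 ≈ −0.913. Need ΔY = +¥740 trillion, so ΔT = ΔY/(−c·k) = −(+¥740 trillion) × 0.6136 / 0.56 ≈ −¥810.8 trillion.
The government should cut lump-sum taxes by ¥810.8 trillion.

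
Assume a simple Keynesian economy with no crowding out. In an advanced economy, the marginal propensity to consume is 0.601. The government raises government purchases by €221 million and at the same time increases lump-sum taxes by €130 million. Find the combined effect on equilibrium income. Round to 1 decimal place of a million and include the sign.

+€358.1 million

Expenditure multiplier = 1/(1 − MPC) = 1/(1 − 0.601) = 1/0.399 ≈ 2.506.
ΔG contributes k·ΔG = (+€221 million) / 0.399 ≈ +€553.9 million.
ΔT of +€130 million changes first-round spending by −c·ΔT = −€78.13 million, contributing k·(−c·ΔT) = (−€78.13 million) / 0.399 ≈ −€195.8 million.
Net ΔY = k(ΔG − c·ΔT) = (+€142.87 million) / 0.399 ≈ +€358.1 million.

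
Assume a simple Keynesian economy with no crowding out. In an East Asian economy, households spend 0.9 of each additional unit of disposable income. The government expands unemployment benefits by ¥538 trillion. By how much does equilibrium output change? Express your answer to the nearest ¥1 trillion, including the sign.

The transfer change shifts disposable income by +¥538 trillion, so first-round consumption changes by c·ΔTR = 0.9 × (+¥538 trillion) = +¥484.2 trillion.
Expenditure multiplier = 1/(1 − MPC) = 1/(1 − 0.9) = 1/0.1 = 10.
The transfer multiplier is c × k = 9, so ΔY = k × (c·ΔTR) = (+¥484.2 trillion) / 0.1 = +¥4,842 trillion.

+¥4,842 trillion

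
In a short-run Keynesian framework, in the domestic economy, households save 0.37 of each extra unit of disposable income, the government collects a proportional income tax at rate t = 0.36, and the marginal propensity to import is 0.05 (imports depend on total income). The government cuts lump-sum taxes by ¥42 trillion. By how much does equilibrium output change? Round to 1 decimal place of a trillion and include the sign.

MPC = 1 − MPS = 1 − 0.37 = 0.63.
A lump-sum tax change of −¥42 trillion shifts disposable income by +¥42 trillion; first-round consumption changes by −c × ΔT = −0.63 × (−¥42 trillion) = +¥26.46 trillion.
Expenditure multiplier = 1/(1 − c(1−t) + m) = 1/(1 − 0.63×0.64 + 0.05) = 1/0.6468 ≈ 1.546.
The tax multiplier is −c × k ≈ −0.974, so ΔY = k × (−c·ΔT) = (+¥26.46 trillion) / 0.6468 ≈ +¥40.9 trillion.

+¥40.9 trillion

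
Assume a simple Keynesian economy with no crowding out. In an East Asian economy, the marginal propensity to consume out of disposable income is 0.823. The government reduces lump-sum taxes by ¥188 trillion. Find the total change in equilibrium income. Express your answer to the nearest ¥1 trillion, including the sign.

A lump-sum tax change of −¥188 trillion shifts disposable income by +¥188 trillion; first-round consumption changes by −c × ΔT = −0.823 × (−¥188 trillion) = +¥154.724 trillion.
Expenditure multiplier = 1/(1 − MPC) = 1/(1 − 0.823) = 1/0.177 ≈ 5.65.
The tax multiplier is −c × k ≈ −4.65, so ΔY = k × (−c·ΔT) = (+¥154.724 trillion) / 0.177 ≈ +¥874 trillion.

+¥874 trillion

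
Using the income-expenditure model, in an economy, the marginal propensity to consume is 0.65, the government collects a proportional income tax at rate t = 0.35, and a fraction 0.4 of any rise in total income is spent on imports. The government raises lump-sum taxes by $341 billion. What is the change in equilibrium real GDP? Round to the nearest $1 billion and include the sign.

A lump-sum tax change of +$341 billion shifts disposable income by −$341 billion; first-round consumption changes by −c × ΔT = −0.65 × (+$341 billion) = −$221.65 billion.
Expenditure multiplier = 1/(1 − c(1−t) + m) = 1/(1 − 0.65×0.65 + 0.4) = 1/0.9775 ≈ 1.023.
The tax multiplier is −c × k ≈ −0.665, so ΔY = k × (−c·ΔT) = (−$221.65 billion) / 0.9775 ≈ −$227 billion.

−$227 billion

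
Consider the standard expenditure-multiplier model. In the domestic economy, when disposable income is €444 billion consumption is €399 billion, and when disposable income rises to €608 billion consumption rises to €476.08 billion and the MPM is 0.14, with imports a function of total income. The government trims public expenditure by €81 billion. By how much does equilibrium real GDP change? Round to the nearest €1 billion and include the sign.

MPC = ΔC/ΔYd = (476.08 − 399)/(608 − 444) = 77.08/164 = 0.47.
Expenditure multiplier = 1/(1 − c + m) = 1/(1 − 0.47 + 0.14) = 1/0.67 ≈ 1.493.
ΔY = k × ΔG = (−€81 billion) / 0.67 ≈ −€121 billion.

−€121 billion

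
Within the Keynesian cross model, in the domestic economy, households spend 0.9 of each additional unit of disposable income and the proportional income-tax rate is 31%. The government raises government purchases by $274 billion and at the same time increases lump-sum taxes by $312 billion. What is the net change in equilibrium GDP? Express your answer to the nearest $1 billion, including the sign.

Expenditure multiplier = 1/(1 − c(1−t)) = 1/(1 − 0.9×0.69) = 1/0.379 ≈ 2.639.
ΔG contributes k·ΔG = (+$274 billion) / 0.379 ≈ +$723 billion.
ΔT of +$312 billion changes first-round spending by −c·ΔT = −$280.8 billion, contributing k·(−c·ΔT) = (−$280.8 billion) / 0.379 ≈ −$740.9 billion.
Net ΔY = k(ΔG − c·ΔT) = (−$6.8 billion) / 0.379 ≈ −$18 billion.

−$18 billion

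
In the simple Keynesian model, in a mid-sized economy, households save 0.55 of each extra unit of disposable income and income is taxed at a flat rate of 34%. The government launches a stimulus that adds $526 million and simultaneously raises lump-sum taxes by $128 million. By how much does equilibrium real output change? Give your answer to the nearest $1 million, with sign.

MPC = 1 − MPS = 1 − 0.55 = 0.45.
Expenditure multiplier = 1/(1 − c(1−t)) = 1/(1 − 0.45×0.66) = 1/0.703 ≈ 1.422.
ΔG contributes k·ΔG = (+$526 million) / 0.703 ≈ +$748.2 million.
ΔT of +$128 million changes first-round spending by −c·ΔT = −$57.6 million, contributing k·(−c·ΔT) = (−$57.6 million) / 0.703 ≈ −$81.9 million.
Net ΔY = k(ΔG − c·ΔT) = (+$468.4 million) / 0.703 ≈ +$666 million.

+$666 million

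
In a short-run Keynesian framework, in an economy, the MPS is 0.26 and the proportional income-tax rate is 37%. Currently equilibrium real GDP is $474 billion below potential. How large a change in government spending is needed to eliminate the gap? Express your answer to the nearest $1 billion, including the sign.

+$253 billion

MPC = 1 − MPS = 1 − 0.26 = 0.74.
Spending multiplier = 1/(1 − c(1−t)) = 1/(1 − 0.74×0.63) = 1/0.5338 ≈ 1.873.
Need ΔY = +$474 billion, so ΔG = ΔY/k = (+$474 billion) × 0.5338 ≈ +$253 billion.
The government should increase government spending by $253 billion.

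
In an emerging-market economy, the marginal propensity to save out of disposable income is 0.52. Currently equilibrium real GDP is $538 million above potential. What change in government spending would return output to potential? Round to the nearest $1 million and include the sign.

MPC = 1 − MPS = 1 − 0.52 = 0.48.
Spending multiplier = 1/(1 − MPC) = 1/(1 − 0.48) = 1/0.52 ≈ 1.923.
Need ΔY = −$538 million, so ΔG = ΔY/k = (−$538 million) × 0.52 ≈ −$280 million.
The government should cut government spending by $280 million.

−$280 million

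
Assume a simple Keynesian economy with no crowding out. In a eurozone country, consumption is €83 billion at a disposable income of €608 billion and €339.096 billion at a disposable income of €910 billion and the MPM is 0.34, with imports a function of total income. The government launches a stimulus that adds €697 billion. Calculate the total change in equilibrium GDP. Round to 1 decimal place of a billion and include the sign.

+€1,416.7 billion

MPC = ΔC/ΔYd = (339.096 − 83)/(910 − 608) = 256.096/302 = 0.848.
Spending multiplier = 1/(1 − c + m) = 1/(1 − 0.848 + 0.34) = 1/0.492 ≈ 2.033.
ΔY = k × ΔG = (+€697 billion) / 0.492 ≈ +€1,416.7 billion.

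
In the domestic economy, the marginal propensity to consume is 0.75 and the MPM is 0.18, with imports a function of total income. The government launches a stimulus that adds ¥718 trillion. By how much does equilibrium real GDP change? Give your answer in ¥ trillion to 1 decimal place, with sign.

Spending multiplier = 1/(1 − c + m) = 1/(1 − 0.75 + 0.18) = 1/0.43 ≈ 2.326.
ΔY = k × ΔG = (+¥718 trillion) / 0.43 ≈ +¥1,669.8 trillion.

+¥1,669.8 trillion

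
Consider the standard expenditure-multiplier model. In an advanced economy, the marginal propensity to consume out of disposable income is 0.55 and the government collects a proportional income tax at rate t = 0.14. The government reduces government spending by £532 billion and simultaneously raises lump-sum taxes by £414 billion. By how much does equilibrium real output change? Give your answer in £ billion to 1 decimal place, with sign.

−£1,441.6 billion

Expenditure multiplier = 1/(1 − c(1−t)) = 1/(1 − 0.55×0.86) = 1/0.527 ≈ 1.898.
ΔG contributes k·ΔG = (−£532 billion) / 0.527 ≈ −£1,009.5 billion.
ΔT of +£414 billion changes first-round spending by −c·ΔT = −£227.7 billion, contributing k·(−c·ΔT) = (−£227.7 billion) / 0.527 ≈ −£432.1 billion.
Net ΔY = k(ΔG − c·ΔT) = (−£759.7 billion) / 0.527 ≈ −£1,441.6 billion.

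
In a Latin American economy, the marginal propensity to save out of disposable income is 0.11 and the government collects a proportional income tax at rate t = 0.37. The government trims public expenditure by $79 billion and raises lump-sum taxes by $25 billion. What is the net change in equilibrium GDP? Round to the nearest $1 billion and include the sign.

−$230 billion

MPC = 1 − MPS = 1 − 0.11 = 0.89.
Expenditure multiplier = 1/(1 − c(1−t)) = 1/(1 − 0.89×0.63) = 1/0.4393 ≈ 2.276.
ΔG contributes k·ΔG = (−$79 billion) / 0.4393 ≈ −$179.8 billion.
ΔT of +$25 billion changes first-round spending by −c·ΔT = −$22.25 billion, contributing k·(−c·ΔT) = (−$22.25 billion) / 0.4393 ≈ −$50.6 billion.
Net ΔY = k(ΔG − c·ΔT) = (−$101.25 billion) / 0.4393 ≈ −$230 billion.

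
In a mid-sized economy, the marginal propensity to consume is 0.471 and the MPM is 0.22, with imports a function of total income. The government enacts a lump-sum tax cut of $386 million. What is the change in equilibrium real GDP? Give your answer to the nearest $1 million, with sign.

A lump-sum tax change of −$386 million shifts disposable income by +$386 million; first-round consumption changes by −c × ΔT = −0.471 × (−$386 million) = +$181.806 million.
Expenditure multiplier = 1/(1 − c + m) = 1/(1 − 0.471 + 0.22) = 1/0.749 ≈ 1.335.
The tax multiplier is −c × k ≈ −0.629, so ΔY = k × (−c·ΔT) = (+$181.806 million) / 0.749 ≈ +$243 million.

+$243 million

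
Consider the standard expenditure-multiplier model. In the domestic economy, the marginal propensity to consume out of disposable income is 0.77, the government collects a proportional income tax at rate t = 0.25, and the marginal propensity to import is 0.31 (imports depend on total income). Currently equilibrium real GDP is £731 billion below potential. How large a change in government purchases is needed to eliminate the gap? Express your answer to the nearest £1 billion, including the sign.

+£535 billion

Spending multiplier = 1/(1 − c(1−t) + m) = 1/(1 − 0.77×0.75 + 0.31) = 1/0.7325 ≈ 1.365.
Need ΔY = +£731 billion, so ΔG = ΔY/k = (+£731 billion) × 0.7325 ≈ +£535 billion.
The government should increase government purchases by £535 billion.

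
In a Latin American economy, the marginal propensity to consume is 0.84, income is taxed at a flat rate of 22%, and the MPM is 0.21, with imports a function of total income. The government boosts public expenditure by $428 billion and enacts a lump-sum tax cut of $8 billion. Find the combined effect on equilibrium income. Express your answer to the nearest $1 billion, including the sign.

Expenditure multiplier = 1/(1 − c(1−t) + m) = 1/(1 − 0.84×0.78 + 0.21) = 1/0.5548 ≈ 1.802.
ΔG contributes k·ΔG = (+$428 billion) / 0.5548 ≈ +$771.4 billion.
ΔT of −$8 billion changes first-round spending by −c·ΔT = +$6.72 billion, contributing k·(−c·ΔT) = (+$6.72 billion) / 0.5548 ≈ +$12.1 billion.
Net ΔY = k(ΔG − c·ΔT) = (+$434.72 billion) / 0.5548 ≈ +$784 billion.

+$784 billion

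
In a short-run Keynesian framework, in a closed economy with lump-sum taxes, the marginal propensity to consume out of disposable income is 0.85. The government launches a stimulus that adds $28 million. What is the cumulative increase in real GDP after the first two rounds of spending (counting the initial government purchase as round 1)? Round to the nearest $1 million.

$52 million

Round 1 adds ΔG = $28 million; each later round is MPC = 0.85 times the previous.
After 2 rounds: 28 + 23.8 = ΔG·(1 − c^2)/(1 − c) = 28 × (1 − 0.7225)/0.15 ≈ $52 million.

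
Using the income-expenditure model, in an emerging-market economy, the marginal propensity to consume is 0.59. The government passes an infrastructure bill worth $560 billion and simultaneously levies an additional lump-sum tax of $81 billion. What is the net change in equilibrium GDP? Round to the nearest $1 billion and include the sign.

Expenditure multiplier = 1/(1 − MPC) = 1/(1 − 0.59) = 1/0.41 ≈ 2.439.
ΔG contributes k·ΔG = (+$560 billion) / 0.41 ≈ +$1,365.9 billion.
ΔT of +$81 billion changes first-round spending by −c·ΔT = −$47.79 billion, contributing k·(−c·ΔT) = (−$47.79 billion) / 0.41 ≈ −$116.6 billion.
Net ΔY = k(ΔG − c·ΔT) = (+$512.21 billion) / 0.41 ≈ +$1,249 billion.

+$1,249 billion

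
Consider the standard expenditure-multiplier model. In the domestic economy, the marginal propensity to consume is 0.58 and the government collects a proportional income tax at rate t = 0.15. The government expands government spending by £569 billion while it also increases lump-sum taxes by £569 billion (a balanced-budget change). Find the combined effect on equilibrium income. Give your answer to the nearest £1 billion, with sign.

+£471 billion

Expenditure multiplier = 1/(1 − c(1−t)) = 1/(1 − 0.58×0.85) = 1/0.507 ≈ 1.972.
ΔG contributes k·ΔG = (+£569 billion) / 0.507 ≈ +£1,122.3 billion.
ΔT of +£569 billion changes first-round spending by −c·ΔT = −£330.02 billion, contributing k·(−c·ΔT) = (−£330.02 billion) / 0.507 ≈ −£650.9 billion.
Net ΔY = k(ΔG − c·ΔT) = (+£238.98 billion) / 0.507 ≈ +£471 billion.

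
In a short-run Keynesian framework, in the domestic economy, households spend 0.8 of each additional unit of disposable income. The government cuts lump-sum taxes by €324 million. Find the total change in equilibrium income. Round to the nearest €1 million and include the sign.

A lump-sum tax change of −€324 million shifts disposable income by +€324 million; first-round consumption changes by −c × ΔT = −0.8 × (−€324 million) = +€259.2 million.
Expenditure multiplier = 1/(1 − MPC) = 1/(1 − 0.8) = 1/0.2 = 5.
The tax multiplier is −c × k = −4, so ΔY = k × (−c·ΔT) = (+€259.2 million) / 0.2 = +€1,296 million.

+€1,296 million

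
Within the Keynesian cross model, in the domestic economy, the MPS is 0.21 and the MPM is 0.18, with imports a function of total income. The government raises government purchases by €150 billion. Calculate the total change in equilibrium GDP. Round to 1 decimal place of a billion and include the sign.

MPC = 1 − MPS = 1 − 0.21 = 0.79.
Expenditure multiplier = 1/(1 − c + m) = 1/(1 − 0.79 + 0.18) = 1/0.39 ≈ 2.564.
ΔY = k × ΔG = (+€150 billion) / 0.39 ≈ +€384.6 billion.

+€384.6 billion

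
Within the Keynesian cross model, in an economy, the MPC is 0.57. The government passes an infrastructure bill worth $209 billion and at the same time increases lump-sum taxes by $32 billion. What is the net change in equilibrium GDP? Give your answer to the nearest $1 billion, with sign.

Expenditure multiplier = 1/(1 − MPC) = 1/(1 − 0.57) = 1/0.43 ≈ 2.326.
ΔG contributes k·ΔG = (+$209 billion) / 0.43 ≈ +$486 billion.
ΔT of +$32 billion changes first-round spending by −c·ΔT = −$18.24 billion, contributing k·(−c·ΔT) = (−$18.24 billion) / 0.43 ≈ −$42.4 billion.
Net ΔY = k(ΔG − c·ΔT) = (+$190.76 billion) / 0.43 ≈ +$444 billion.

+$444 billion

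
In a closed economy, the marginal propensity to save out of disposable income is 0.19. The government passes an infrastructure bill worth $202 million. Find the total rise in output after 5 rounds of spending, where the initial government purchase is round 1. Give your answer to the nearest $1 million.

MPC = 1 − MPS = 1 − 0.19 = 0.81.
Round 1 adds ΔG = $202 million; each later round is MPC = 0.81 times the previous.
After 5 rounds: 202 + 163.62 + 132.5322 + 107.351082 + 86.95437642 = ΔG·(1 − c^5)/(1 − c) = 202 × (1 − 0.3486784401)/0.19 ≈ $692 million.

$692 million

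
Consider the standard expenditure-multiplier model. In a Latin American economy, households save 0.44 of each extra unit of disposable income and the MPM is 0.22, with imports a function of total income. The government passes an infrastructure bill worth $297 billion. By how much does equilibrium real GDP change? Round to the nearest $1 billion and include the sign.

+$450 billion

MPC = 1 − MPS = 1 − 0.44 = 0.56.
Government-spending multiplier = 1/(1 − c + m) = 1/(1 − 0.56 + 0.22) = 1/0.66 ≈ 1.515.
ΔY = k × ΔG = (+$297 billion) / 0.66 = +$450 billion.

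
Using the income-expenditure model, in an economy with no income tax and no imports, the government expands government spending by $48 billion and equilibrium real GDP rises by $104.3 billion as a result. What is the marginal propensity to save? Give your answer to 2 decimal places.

0.46

Implied spending multiplier k = ΔY/ΔG = 104.3/48 ≈ 2.1729.
Since k = 1/(1 − MPC), MPC = 1 − 1/k = 1 − ΔG/ΔY = 1 − 48/104.3 ≈ 0.54.
MPS = 1 − MPC = 0.46.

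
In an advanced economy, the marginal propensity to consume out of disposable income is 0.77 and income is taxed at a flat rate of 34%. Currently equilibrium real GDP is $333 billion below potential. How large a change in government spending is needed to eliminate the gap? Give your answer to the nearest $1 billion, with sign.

Spending multiplier = 1/(1 − c(1−t)) = 1/(1 − 0.77×0.66) = 1/0.4918 ≈ 2.033.
Need ΔY = +$333 billion, so ΔG = ΔY/k = (+$333 billion) × 0.4918 ≈ +$164 billion.
The government should increase government spending by $164 billion.

+$164 billion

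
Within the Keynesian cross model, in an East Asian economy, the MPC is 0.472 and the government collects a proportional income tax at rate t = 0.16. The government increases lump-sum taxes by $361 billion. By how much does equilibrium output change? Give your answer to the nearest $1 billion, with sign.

A lump-sum tax change of +$361 billion shifts disposable income by −$361 billion; first-round consumption changes by −c × ΔT = −0.472 × (+$361 billion) = −$170.392 billion.
Expenditure multiplier = 1/(1 − c(1−t)) = 1/(1 − 0.472×0.84) = 1/0.60352 ≈ 1.657.
The tax multiplier is −c × k ≈ −0.782, so ΔY = k × (−c·ΔT) = (−$170.392 billion) / 0.60352 ≈ −$282 billion.

−$282 billion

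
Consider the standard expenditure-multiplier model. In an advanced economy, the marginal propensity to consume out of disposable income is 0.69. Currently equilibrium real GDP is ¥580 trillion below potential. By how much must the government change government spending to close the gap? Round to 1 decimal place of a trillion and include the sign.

+¥179.8 trillion

Spending multiplier = 1/(1 − MPC) = 1/(1 − 0.69) = 1/0.31 ≈ 3.226.
Need ΔY = +¥580 trillion, so ΔG = ΔY/k = (+¥580 trillion) × 0.31 = +¥179.8 trillion.
The government should increase government spending by ¥179.8 trillion.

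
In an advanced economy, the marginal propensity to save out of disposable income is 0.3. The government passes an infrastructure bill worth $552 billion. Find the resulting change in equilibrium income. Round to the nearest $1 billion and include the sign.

+$1,840 billion

MPC = 1 − MPS = 1 − 0.3 = 0.7.
Expenditure multiplier = 1/(1 − MPC) = 1/(1 − 0.7) = 1/0.3 ≈ 3.333.
ΔY = k × ΔG = (+$552 billion) / 0.3 = +$1,840 billion.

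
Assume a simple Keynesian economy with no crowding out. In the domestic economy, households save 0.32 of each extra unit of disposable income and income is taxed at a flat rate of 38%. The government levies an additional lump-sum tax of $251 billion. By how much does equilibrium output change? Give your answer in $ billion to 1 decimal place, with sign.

MPC = 1 − MPS = 1 − 0.32 = 0.68.
A lump-sum tax change of +$251 billion shifts disposable income by −$251 billion; first-round consumption changes by −c × ΔT = −0.68 × (+$251 billion) = −$170.68 billion.
Expenditure multiplier = 1/(1 − c(1−t)) = 1/(1 − 0.68×0.62) = 1/0.5784 ≈ 1.729.
The tax multiplier is −c × k ≈ −1.176, so ΔY = k × (−c·ΔT) = (−$170.68 billion) / 0.5784 ≈ −$295.1 billion.

−$295.1 billion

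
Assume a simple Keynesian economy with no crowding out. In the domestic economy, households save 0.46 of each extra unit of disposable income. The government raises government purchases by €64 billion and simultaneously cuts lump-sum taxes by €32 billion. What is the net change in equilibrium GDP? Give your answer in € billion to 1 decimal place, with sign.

+€176.7 billion

MPC = 1 − MPS = 1 − 0.46 = 0.54.
Expenditure multiplier = 1/(1 − MPC) = 1/(1 − 0.54) = 1/0.46 ≈ 2.174.
ΔG contributes k·ΔG = (+€64 billion) / 0.46 ≈ +€139.1 billion.
ΔT of −€32 billion changes first-round spending by −c·ΔT = +€17.28 billion, contributing k·(−c·ΔT) = (+€17.28 billion) / 0.46 ≈ +€37.6 billion.
Net ΔY = k(ΔG − c·ΔT) = (+€81.28 billion) / 0.46 ≈ +€176.7 billion.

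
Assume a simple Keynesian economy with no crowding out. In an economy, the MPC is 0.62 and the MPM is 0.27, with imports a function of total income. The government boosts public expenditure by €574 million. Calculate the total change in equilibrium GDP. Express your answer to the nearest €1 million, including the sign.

+€883 million

Government-spending multiplier = 1/(1 − c + m) = 1/(1 − 0.62 + 0.27) = 1/0.65 ≈ 1.538.
ΔY = k × ΔG = (+€574 million) / 0.65 ≈ +€883 million.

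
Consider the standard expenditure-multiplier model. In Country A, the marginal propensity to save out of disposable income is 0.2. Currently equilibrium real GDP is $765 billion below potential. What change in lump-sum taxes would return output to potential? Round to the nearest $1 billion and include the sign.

−$191 billion

MPC = 1 − MPS = 1 − 0.2 = 0.8.
Spending multiplier = 1/(1 − MPC) = 1/(1 − 0.8) = 1/0.2 = 5.
Tax multiplier = −c·k = −0.8/0.2 = −4. Need ΔY = +$765 billion, so ΔT = ΔY/(−c·k) = −(+$765 billion) × 0.2 / 0.8 ≈ −$191 billion.
The government should cut lump-sum taxes by $191 billion.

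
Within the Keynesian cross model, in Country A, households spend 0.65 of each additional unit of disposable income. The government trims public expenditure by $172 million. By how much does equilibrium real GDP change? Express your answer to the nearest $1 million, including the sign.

−$491 million

Spending multiplier = 1/(1 − MPC) = 1/(1 − 0.65) = 1/0.35 ≈ 2.857.
ΔY = k × ΔG = (−$172 million) / 0.35 ≈ −$491 million.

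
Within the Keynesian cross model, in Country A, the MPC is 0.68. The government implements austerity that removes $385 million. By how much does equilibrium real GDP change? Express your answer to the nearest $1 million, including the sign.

Government-spending multiplier = 1/(1 − MPC) = 1/(1 − 0.68) = 1/0.32 = 3.125.
ΔY = k × ΔG = (−$385 million) / 0.32 ≈ −$1,203 million.

−$1,203 million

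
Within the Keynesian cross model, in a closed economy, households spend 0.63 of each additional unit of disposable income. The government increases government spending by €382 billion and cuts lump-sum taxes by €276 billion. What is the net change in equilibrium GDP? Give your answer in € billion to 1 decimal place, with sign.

+€1,502.4 billion

Expenditure multiplier = 1/(1 − MPC) = 1/(1 − 0.63) = 1/0.37 ≈ 2.703.
ΔG contributes k·ΔG = (+€382 billion) / 0.37 ≈ +€1,032.4 billion.
ΔT of −€276 billion changes first-round spending by −c·ΔT = +€173.88 billion, contributing k·(−c·ΔT) = (+€173.88 billion) / 0.37 ≈ +€469.9 billion.
Net ΔY = k(ΔG − c·ΔT) = (+€555.88 billion) / 0.37 ≈ +€1,502.4 billion.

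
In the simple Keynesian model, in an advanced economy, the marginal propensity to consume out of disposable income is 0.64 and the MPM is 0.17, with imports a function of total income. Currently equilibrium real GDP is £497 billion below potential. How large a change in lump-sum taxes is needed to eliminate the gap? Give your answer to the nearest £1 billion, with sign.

−£412 billion

Spending multiplier = 1/(1 − c + m) = 1/(1 − 0.64 + 0.17) = 1/0.53 ≈ 1.887.
Tax multiplier = −c·k = −0.64/0.53 ≈ −1.208. Need ΔY = +£497 billion, so ΔT = ΔY/(−c·k) = −(+£497 billion) × 0.53 / 0.64 ≈ −£412 billion.
The government should cut lump-sum taxes by £412 billion.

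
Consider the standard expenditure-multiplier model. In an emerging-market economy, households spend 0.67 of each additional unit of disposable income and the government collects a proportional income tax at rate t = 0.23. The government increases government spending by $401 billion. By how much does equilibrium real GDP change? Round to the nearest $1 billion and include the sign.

Spending multiplier = 1/(1 − c(1−t)) = 1/(1 − 0.67×0.77) = 1/0.4841 ≈ 2.066.
ΔY = k × ΔG = (+$401 billion) / 0.4841 ≈ +$828 billion.

+$828 billion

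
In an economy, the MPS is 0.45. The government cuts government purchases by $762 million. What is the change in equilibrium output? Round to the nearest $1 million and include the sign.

MPC = 1 − MPS = 1 − 0.45 = 0.55.
Expenditure multiplier = 1/(1 − MPC) = 1/(1 − 0.55) = 1/0.45 ≈ 2.222.
ΔY = k × ΔG = (−$762 million) / 0.45 ≈ −$1,693 million.

−$1,693 million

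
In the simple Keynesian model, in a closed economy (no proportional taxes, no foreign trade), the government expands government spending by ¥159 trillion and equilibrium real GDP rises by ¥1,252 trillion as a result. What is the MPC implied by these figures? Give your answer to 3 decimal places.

Implied spending multiplier k = ΔY/ΔG = 1,252/159 ≈ 7.8742.
Since k = 1/(1 − MPC), MPC = 1 − 1/k = 1 − ΔG/ΔY = 1 − 159/1,252 ≈ 0.873.

0.873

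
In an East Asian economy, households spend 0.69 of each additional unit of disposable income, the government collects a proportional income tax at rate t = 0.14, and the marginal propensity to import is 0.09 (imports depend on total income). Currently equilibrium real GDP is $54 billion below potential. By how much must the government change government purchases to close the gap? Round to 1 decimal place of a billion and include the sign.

+$26.8 billion

Spending multiplier = 1/(1 − c(1−t) + m) = 1/(1 − 0.69×0.86 + 0.09) = 1/0.4966 ≈ 2.014.
Need ΔY = +$54 billion, so ΔG = ΔY/k = (+$54 billion) × 0.4966 ≈ +$26.8 billion.
The government should increase government purchases by $26.8 billion.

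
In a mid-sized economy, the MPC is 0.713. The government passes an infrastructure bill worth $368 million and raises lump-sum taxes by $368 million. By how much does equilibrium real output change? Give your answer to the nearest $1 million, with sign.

+$368 million

Expenditure multiplier = 1/(1 − MPC) = 1/(1 − 0.713) = 1/0.287 ≈ 3.484.
ΔG contributes k·ΔG = (+$368 million) / 0.287 ≈ +$1,282.2 million.
ΔT of +$368 million changes first-round spending by −c·ΔT = −$262.384 million, contributing k·(−c·ΔT) = (−$262.384 million) / 0.287 ≈ −$914.2 million.
With ΔG = ΔT and no other leakages, the balanced-budget multiplier is 1, so ΔY = ΔG = +$368 million.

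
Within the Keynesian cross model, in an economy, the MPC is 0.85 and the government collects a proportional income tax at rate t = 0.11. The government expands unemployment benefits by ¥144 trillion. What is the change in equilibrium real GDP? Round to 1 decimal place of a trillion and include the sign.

+¥502.7 trillion

The transfer change shifts disposable income by +¥144 trillion, so first-round consumption changes by c·ΔTR = 0.85 × (+¥144 trillion) = +¥122.4 trillion.
Expenditure multiplier = 1/(1 − c(1−t)) = 1/(1 − 0.85×0.89) = 1/0.2435 ≈ 4.107.
The transfer multiplier is c × k ≈ 3.491, so ΔY = k × (c·ΔTR) = (+¥122.4 trillion) / 0.2435 ≈ +¥502.7 trillion.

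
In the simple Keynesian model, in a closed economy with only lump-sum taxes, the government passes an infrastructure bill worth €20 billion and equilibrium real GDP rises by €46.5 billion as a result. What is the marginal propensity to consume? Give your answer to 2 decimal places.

0.57

Implied spending multiplier k = ΔY/ΔG = 46.5/20 = 2.325.
Since k = 1/(1 − MPC), MPC = 1 − 1/k = 1 − ΔG/ΔY = 1 − 20/46.5 ≈ 0.57.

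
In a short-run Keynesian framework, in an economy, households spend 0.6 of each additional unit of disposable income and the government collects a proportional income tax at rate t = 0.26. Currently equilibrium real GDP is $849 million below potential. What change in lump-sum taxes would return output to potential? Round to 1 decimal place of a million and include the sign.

Spending multiplier = 1/(1 − c(1−t)) = 1/(1 − 0.6×0.74) = 1/0.556 ≈ 1.799.
Tax multiplier = −c·k = −0.6/0.556 ≈ −1.079. Need ΔY = +$849 million, so ΔT = ΔY/(−c·k) = −(+$849 million) × 0.556 / 0.6 ≈ −$786.7 million.
The government should cut lump-sum taxes by $786.7 million.

−$786.7 million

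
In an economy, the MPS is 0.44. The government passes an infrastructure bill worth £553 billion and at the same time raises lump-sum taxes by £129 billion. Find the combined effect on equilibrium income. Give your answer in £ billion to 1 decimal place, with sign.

+£1,092.6 billion

MPC = 1 − MPS = 1 − 0.44 = 0.56.
Expenditure multiplier = 1/(1 − MPC) = 1/(1 − 0.56) = 1/0.44 ≈ 2.273.
ΔG contributes k·ΔG = (+£553 billion) / 0.44 ≈ +£1,256.8 billion.
ΔT of +£129 billion changes first-round spending by −c·ΔT = −£72.24 billion, contributing k·(−c·ΔT) = (−£72.24 billion) / 0.44 ≈ −£164.2 billion.
Net ΔY = k(ΔG − c·ΔT) = (+£480.76 billion) / 0.44 ≈ +£1,092.6 billion.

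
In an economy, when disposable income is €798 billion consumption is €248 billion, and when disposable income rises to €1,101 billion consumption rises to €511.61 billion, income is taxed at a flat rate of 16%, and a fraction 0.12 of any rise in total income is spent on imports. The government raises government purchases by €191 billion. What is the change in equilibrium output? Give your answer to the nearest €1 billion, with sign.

MPC = ΔC/ΔYd = (511.61 − 248)/(1,101 − 798) = 263.61/303 = 0.87.
Government-spending multiplier = 1/(1 − c(1−t) + m) = 1/(1 − 0.87×0.84 + 0.12) = 1/0.3892 ≈ 2.569.
ΔY = k × ΔG = (+€191 billion) / 0.3892 ≈ +€491 billion.

+€491 billion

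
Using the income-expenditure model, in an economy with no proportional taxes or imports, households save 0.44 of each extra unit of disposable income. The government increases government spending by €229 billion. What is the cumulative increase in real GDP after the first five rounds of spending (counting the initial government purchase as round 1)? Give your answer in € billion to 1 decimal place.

€491.8 billion

MPC = 1 − MPS = 1 − 0.44 = 0.56.
Round 1 adds ΔG = €229 billion; each later round is MPC = 0.56 times the previous.
After 5 rounds: 229 + 128.24 + 71.8144 + 40.216064 + 22.52099584 = ΔG·(1 − c^5)/(1 − c) = 229 × (1 − 0.0550731776)/0.44 ≈ €491.8 billion.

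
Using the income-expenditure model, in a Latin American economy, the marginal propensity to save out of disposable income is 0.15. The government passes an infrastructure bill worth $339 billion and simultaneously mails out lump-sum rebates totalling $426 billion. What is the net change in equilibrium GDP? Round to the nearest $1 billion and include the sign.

MPC = 1 − MPS = 1 − 0.15 = 0.85.
Expenditure multiplier = 1/(1 − MPC) = 1/(1 − 0.85) = 1/0.15 ≈ 6.667.
ΔG contributes k·ΔG = (+$339 billion) / 0.15 = +$2,260 billion.
ΔT of −$426 billion changes first-round spending by −c·ΔT = +$362.1 billion, contributing k·(−c·ΔT) = (+$362.1 billion) / 0.15 = +$2,414 billion.
Net ΔY = k(ΔG − c·ΔT) = (+$701.1 billion) / 0.15 = +$4,674 billion.

+$4,674 billion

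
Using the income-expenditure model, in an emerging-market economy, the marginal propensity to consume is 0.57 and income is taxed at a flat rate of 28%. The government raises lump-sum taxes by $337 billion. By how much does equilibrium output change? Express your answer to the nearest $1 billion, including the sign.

−$326 billion

A lump-sum tax change of +$337 billion shifts disposable income by −$337 billion; first-round consumption changes by −c × ΔT = −0.57 × (+$337 billion) = −$192.09 billion.
Expenditure multiplier = 1/(1 − c(1−t)) = 1/(1 − 0.57×0.72) = 1/0.5896 ≈ 1.696.
The tax multiplier is −c × k ≈ −0.967, so ΔY = k × (−c·ΔT) = (−$192.09 billion) / 0.5896 ≈ −$326 billion.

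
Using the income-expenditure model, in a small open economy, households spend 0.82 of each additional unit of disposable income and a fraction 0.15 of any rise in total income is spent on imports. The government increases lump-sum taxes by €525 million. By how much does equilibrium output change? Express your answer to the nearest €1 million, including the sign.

A lump-sum tax change of +€525 million shifts disposable income by −€525 million; first-round consumption changes by −c × ΔT = −0.82 × (+€525 million) = −€430.5 million.
Expenditure multiplier = 1/(1 − c + m) = 1/(1 − 0.82 + 0.15) = 1/0.33 ≈ 3.03.
The tax multiplier is −c × k ≈ −2.485, so ΔY = k × (−c·ΔT) = (−€430.5 million) / 0.33 ≈ −€1,305 million.

−€1,305 million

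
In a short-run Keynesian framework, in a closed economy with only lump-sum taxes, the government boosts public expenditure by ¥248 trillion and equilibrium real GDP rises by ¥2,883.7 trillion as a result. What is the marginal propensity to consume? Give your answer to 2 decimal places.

Implied spending multiplier k = ΔY/ΔG = 2,883.7/248 ≈ 11.6278.
Since k = 1/(1 − MPC), MPC = 1 − 1/k = 1 − ΔG/ΔY = 1 − 248/2,883.7 ≈ 0.91.

0.91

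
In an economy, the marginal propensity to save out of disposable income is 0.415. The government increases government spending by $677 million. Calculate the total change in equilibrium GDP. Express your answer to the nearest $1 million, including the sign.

MPC = 1 − MPS = 1 − 0.415 = 0.585.
Spending multiplier = 1/(1 − MPC) = 1/(1 − 0.585) = 1/0.415 ≈ 2.41.
ΔY = k × ΔG = (+$677 million) / 0.415 ≈ +$1,631 million.

+$1,631 million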